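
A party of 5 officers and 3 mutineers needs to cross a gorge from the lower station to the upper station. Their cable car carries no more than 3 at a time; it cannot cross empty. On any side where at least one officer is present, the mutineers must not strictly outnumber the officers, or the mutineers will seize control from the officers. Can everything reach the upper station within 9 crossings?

Yes

Yes — this plan uses 7 crossings (≤ 9):
1. 2 mutineers → the upper station.  (the lower station: 5O 1M; the upper station: 0O 2M)
2. 1 mutineer ← the lower station.  (the lower station: 5O 2M; the upper station: 0O 1M)
3. 2 officers and 1 mutineer → the upper station.  (the lower station: 3O 1M; the upper station: 2O 2M)
4. 1 mutineer ← the lower station.  (the lower station: 3O 2M; the upper station: 2O 1M)
5. 1 officer and 2 mutineers → the upper station.  (the lower station: 2O 0M; the upper station: 3O 3M)
6. 1 mutineer ← the lower station.  (the lower station: 2O 1M; the upper station: 3O 2M)
7. 2 officers and 1 mutineer → the upper station.  (the lower station: 0O 0M; the upper station: 5O 3M)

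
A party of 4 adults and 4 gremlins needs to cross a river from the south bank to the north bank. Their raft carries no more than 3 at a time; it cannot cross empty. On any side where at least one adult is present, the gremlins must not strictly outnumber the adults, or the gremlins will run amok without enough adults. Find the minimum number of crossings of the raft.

Counting alone: each trip to the north bank takes at most 3 across and each return brings at least 1 back, so after t trips out (and t−1 returns) at most 3t − (t−1) of the 8 are across; that first reaches 8 at t = 4, so at least 7 crossings are needed.
The safety rule pushes this higher. Following every safe sequence of crossings, the most of the 8 that can be at the north bank as the raft arrives there on crossing 7 is 7 — never all 8.
So no plan with fewer than 9 crossings exists, and this one achieves 9:
1. 2 gremlins → the north bank.  (the south bank: 4A 2G; the north bank: 0A 2G)
2. 1 gremlin ← the south bank.  (the south bank: 4A 3G; the north bank: 0A 1G)
3. 3 gremlins → the north bank.  (the south bank: 4A 0G; the north bank: 0A 4G)
4. 1 gremlin ← the south bank.  (the south bank: 4A 1G; the north bank: 0A 3G)
5. 3 adults → the north bank.  (the south bank: 1A 1G; the north bank: 3A 3G)
6. 1 adult and 1 gremlin ← the south bank.  (the south bank: 2A 2G; the north bank: 2A 2G)
7. 2 adults → the north bank.  (the south bank: 0A 2G; the north bank: 4A 2G)
8. 1 gremlin ← the south bank.  (the south bank: 0A 3G; the north bank: 4A 1G)
9. 3 gremlins → the north bank.  (the south bank: 0A 0G; the north bank: 4A 4G)

9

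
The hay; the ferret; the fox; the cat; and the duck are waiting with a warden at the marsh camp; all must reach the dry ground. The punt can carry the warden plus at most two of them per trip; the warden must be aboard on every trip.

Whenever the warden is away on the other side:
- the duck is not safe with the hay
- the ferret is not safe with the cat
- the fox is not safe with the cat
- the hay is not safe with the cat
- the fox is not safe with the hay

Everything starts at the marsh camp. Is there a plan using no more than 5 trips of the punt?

Counting alone: the warden can take at most 2 across per trip to the dry ground, so moving all 5 needs at least 3 loaded trips out, with a return between consecutive ones — at least 5 crossings.
The safety rule pushes this higher. Following every safe sequence of crossings, the most of the 5 that can be at the dry ground as the punt arrives there on crossing 5 is 4 — never all 5.
So the move cannot be finished within 5 crossings. (The shortest complete plan takes 7:)
1. Warden goes to the dry ground with the cat and the hay.  [the marsh camp: the duck, the ferret, the fox | the dry ground: the cat, the hay]
2. Warden goes back to the marsh camp with the hay.  [the marsh camp: the duck, the ferret, the fox, the hay | the dry ground: the cat]
3. Warden goes to the dry ground with the ferret and the hay.  [the marsh camp: the duck, the fox | the dry ground: the cat, the ferret, the hay]
4. Warden goes back to the marsh camp with the cat.  [the marsh camp: the cat, the duck, the fox | the dry ground: the ferret, the hay]
5. Warden goes to the dry ground with the duck and the fox.  [the marsh camp: the cat | the dry ground: the duck, the ferret, the fox, the hay]
6. Warden goes back to the marsh camp with the hay.  [the marsh camp: the cat, the hay | the dry ground: the duck, the ferret, the fox]
7. Warden goes to the dry ground with the cat and the hay.  [the marsh camp: — | the dry ground: the cat, the duck, the ferret, the fox, the hay]

No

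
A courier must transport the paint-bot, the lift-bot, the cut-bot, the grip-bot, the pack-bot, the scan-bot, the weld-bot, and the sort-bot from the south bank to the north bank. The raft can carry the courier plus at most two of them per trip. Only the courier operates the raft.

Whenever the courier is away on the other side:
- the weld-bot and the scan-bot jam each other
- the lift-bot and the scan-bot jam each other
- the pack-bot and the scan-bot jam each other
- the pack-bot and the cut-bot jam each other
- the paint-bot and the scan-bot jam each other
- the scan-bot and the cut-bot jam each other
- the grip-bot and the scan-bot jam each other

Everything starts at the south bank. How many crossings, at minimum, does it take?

Counting alone: the courier can take at most 2 across per trip to the north bank, so moving all 8 needs at least 4 loaded trips out, with a return between consecutive ones — at least 7 crossings.
The safety rule pushes this higher. Following every safe sequence of crossings, the most of the 8 that can be at the north bank as the raft arrives there on crossings 7, 9, 11 is 5, 6, 7 respectively — never all 8.
So no plan with fewer than 13 crossings exists, and this one achieves 13:
1. Courier goes to the north bank with the cut-bot and the scan-bot.  [the south bank: the grip-bot, the lift-bot, the pack-bot, the paint-bot, the sort-bot, the weld-bot | the north bank: the cut-bot, the scan-bot]
2. Courier goes back to the south bank with the cut-bot.  [the south bank: the cut-bot, the grip-bot, the lift-bot, the pack-bot, the paint-bot, the sort-bot, the weld-bot | the north bank: the scan-bot]
3. Courier goes to the north bank with the cut-bot and the paint-bot.  [the south bank: the grip-bot, the lift-bot, the pack-bot, the sort-bot, the weld-bot | the north bank: the cut-bot, the paint-bot, the scan-bot]
4. Courier goes back to the south bank with the scan-bot.  [the south bank: the grip-bot, the lift-bot, the pack-bot, the scan-bot, the sort-bot, the weld-bot | the north bank: the cut-bot, the paint-bot]
5. Courier goes to the north bank with the lift-bot and the scan-bot.  [the south bank: the grip-bot, the pack-bot, the sort-bot, the weld-bot | the north bank: the cut-bot, the lift-bot, the paint-bot, the scan-bot]
6. Courier goes back to the south bank with the scan-bot.  [the south bank: the grip-bot, the pack-bot, the scan-bot, the sort-bot, the weld-bot | the north bank: the cut-bot, the lift-bot, the paint-bot]
7. Courier goes to the north bank with the grip-bot and the scan-bot.  [the south bank: the pack-bot, the sort-bot, the weld-bot | the north bank: the cut-bot, the grip-bot, the lift-bot, the paint-bot, the scan-bot]
8. Courier goes back to the south bank with the scan-bot.  [the south bank: the pack-bot, the scan-bot, the sort-bot, the weld-bot | the north bank: the cut-bot, the grip-bot, the lift-bot, the paint-bot]
9. Courier goes to the north bank with the pack-bot and the weld-bot.  [the south bank: the scan-bot, the sort-bot | the north bank: the cut-bot, the grip-bot, the lift-bot, the pack-bot, the paint-bot, the weld-bot]
10. Courier goes back to the south bank with the cut-bot.  [the south bank: the cut-bot, the scan-bot, the sort-bot | the north bank: the grip-bot, the lift-bot, the pack-bot, the paint-bot, the weld-bot]
11. Courier goes to the north bank with the cut-bot and the sort-bot.  [the south bank: the scan-bot | the north bank: the cut-bot, the grip-bot, the lift-bot, the pack-bot, the paint-bot, the sort-bot, the weld-bot]
12. Courier goes back to the south bank with the cut-bot.  [the south bank: the cut-bot, the scan-bot | the north bank: the grip-bot, the lift-bot, the pack-bot, the paint-bot, the sort-bot, the weld-bot]
13. Courier goes to the north bank with the cut-bot and the scan-bot.  [the south bank: — | the north bank: the cut-bot, the grip-bot, the lift-bot, the pack-bot, the paint-bot, the scan-bot, the sort-bot, the weld-bot]

13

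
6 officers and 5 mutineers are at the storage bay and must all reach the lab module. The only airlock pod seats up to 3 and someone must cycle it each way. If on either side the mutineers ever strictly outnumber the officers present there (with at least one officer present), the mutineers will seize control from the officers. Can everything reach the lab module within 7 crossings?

Counting alone: each trip to the lab module takes at most 3 across and each return brings at least 1 back, so after t trips out (and t−1 returns) at most 3t − (t−1) of the 11 are across; that first reaches 11 at t = 5, so at least 9 crossings are needed.
Since 7 < 9, 7 crossings cannot be enough. (The shortest complete plan in fact takes 9:)
1. 3 mutineers → the lab module.  (the storage bay: 6O 2M; the lab module: 0O 3M)
2. 1 mutineer ← the storage bay.  (the storage bay: 6O 3M; the lab module: 0O 2M)
3. 3 officers → the lab module.  (the storage bay: 3O 3M; the lab module: 3O 2M)
4. 1 officer ← the storage bay.  (the storage bay: 4O 3M; the lab module: 2O 2M)
5. 2 officers and 1 mutineer → the lab module.  (the storage bay: 2O 2M; the lab module: 4O 3M)
6. 1 officer ← the storage bay.  (the storage bay: 3O 2M; the lab module: 3O 3M)
7. 2 officers and 1 mutineer → the lab module.  (the storage bay: 1O 1M; the lab module: 5O 4M)
8. 1 officer ← the storage bay.  (the storage bay: 2O 1M; the lab module: 4O 4M)
9. 2 officers and 1 mutineer → the lab module.  (the storage bay: 0O 0M; the lab module: 6O 5M)

No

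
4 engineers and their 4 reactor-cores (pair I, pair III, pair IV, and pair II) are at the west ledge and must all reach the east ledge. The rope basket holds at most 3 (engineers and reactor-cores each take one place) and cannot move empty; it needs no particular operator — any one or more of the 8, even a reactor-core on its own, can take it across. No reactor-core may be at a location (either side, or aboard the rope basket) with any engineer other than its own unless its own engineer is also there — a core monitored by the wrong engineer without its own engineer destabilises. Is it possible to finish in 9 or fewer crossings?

Yes

Yes — this plan uses 9 crossings (≤ 9):
1. engineer I and reactor-core I cross → the east ledge.
2. engineer I crosses ← the west ledge.
3. engineer I, engineer III, and reactor-core III cross → the east ledge.
4. engineer I and reactor-core I cross ← the west ledge.
5. engineer I, engineer II, and engineer IV cross → the east ledge.
6. reactor-core III crosses ← the west ledge.
7. reactor-core I and reactor-core III cross → the east ledge.
8. reactor-core I crosses ← the west ledge.
9. reactor-core I, reactor-core II, and reactor-core IV cross → the east ledge.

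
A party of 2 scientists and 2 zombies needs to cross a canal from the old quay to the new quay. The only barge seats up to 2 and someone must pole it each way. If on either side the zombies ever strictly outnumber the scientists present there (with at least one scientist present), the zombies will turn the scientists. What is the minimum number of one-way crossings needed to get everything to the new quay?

Counting alone: each trip to the new quay takes at most 2 across and each return brings at least 1 back, so after t trips out (and t−1 returns) at most 2t − (t−1) of the 4 are across; that first reaches 4 at t = 3, so at least 5 crossings are needed.
The plan below uses exactly 5 crossings, so it is optimal:
1. 2 zombies → the new quay.  (the old quay: 2S 0Z; the new quay: 0S 2Z)
2. 1 zombie ← the old quay.  (the old quay: 2S 1Z; the new quay: 0S 1Z)
3. 2 scientists → the new quay.  (the old quay: 0S 1Z; the new quay: 2S 1Z)
4. 1 zombie ← the old quay.  (the old quay: 0S 2Z; the new quay: 2S 0Z)
5. 2 zombies → the new quay.  (the old quay: 0S 0Z; the new quay: 2S 2Z)

5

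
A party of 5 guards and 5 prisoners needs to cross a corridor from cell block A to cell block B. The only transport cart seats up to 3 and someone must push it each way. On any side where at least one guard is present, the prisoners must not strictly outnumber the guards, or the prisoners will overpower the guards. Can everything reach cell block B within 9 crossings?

Counting alone: each trip to cell block B takes at most 3 across and each return brings at least 1 back, so after t trips out (and t−1 returns) at most 3t − (t−1) of the 10 are across; that first reaches 10 at t = 5, so at least 9 crossings are needed.
The safety rule pushes this higher. Following every safe sequence of crossings, the most of the 10 that can be at cell block B as the transport cart arrives there on crossing 9 is 9 — never all 10.
So the move cannot be finished within 9 crossings. (The shortest complete plan takes 11:)
1. 2 prisoners → cell block B.  (cell block A: 5G 3P; cell block B: 0G 2P)
2. 1 prisoner ← cell block A.  (cell block A: 5G 4P; cell block B: 0G 1P)
3. 3 prisoners → cell block B.  (cell block A: 5G 1P; cell block B: 0G 4P)
4. 1 prisoner ← cell block A.  (cell block A: 5G 2P; cell block B: 0G 3P)
5. 3 guards → cell block B.  (cell block A: 2G 2P; cell block B: 3G 3P)
6. 1 guard and 1 prisoner ← cell block A.  (cell block A: 3G 3P; cell block B: 2G 2P)
7. 3 guards → cell block B.  (cell block A: 0G 3P; cell block B: 5G 2P)
8. 1 prisoner ← cell block A.  (cell block A: 0G 4P; cell block B: 5G 1P)
9. 2 prisoners → cell block B.  (cell block A: 0G 2P; cell block B: 5G 3P)
10. 1 prisoner ← cell block A.  (cell block A: 0G 3P; cell block B: 5G 2P)
11. 3 prisoners → cell block B.  (cell block A: 0G 0P; cell block B: 5G 5P)

No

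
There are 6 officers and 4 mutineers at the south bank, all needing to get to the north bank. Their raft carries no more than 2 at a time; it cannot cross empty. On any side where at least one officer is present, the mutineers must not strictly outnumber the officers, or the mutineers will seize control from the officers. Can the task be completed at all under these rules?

Yes

1. 2 mutineers → the north bank.  (the south bank: 6O 2M; the north bank: 0O 2M)
2. 1 mutineer ← the south bank.  (the south bank: 6O 3M; the north bank: 0O 1M)
3. 2 mutineers → the north bank.  (the south bank: 6O 1M; the north bank: 0O 3M)
4. 1 mutineer ← the south bank.  (the south bank: 6O 2M; the north bank: 0O 2M)
5. 2 officers → the north bank.  (the south bank: 4O 2M; the north bank: 2O 2M)
6. 1 mutineer ← the south bank.  (the south bank: 4O 3M; the north bank: 2O 1M)
7. 1 officer and 1 mutineer → the north bank.  (the south bank: 3O 2M; the north bank: 3O 2M)
8. 1 mutineer ← the south bank.  (the south bank: 3O 3M; the north bank: 3O 1M)
9. 2 mutineers → the north bank.  (the south bank: 3O 1M; the north bank: 3O 3M)
10. 1 mutineer ← the south bank.  (the south bank: 3O 2M; the north bank: 3O 2M)
11. 1 officer and 1 mutineer → the north bank.  (the south bank: 2O 1M; the north bank: 4O 3M)
12. 1 mutineer ← the south bank.  (the south bank: 2O 2M; the north bank: 4O 2M)
13. 2 mutineers → the north bank.  (the south bank: 2O 0M; the north bank: 4O 4M)
14. 1 mutineer ← the south bank.  (the south bank: 2O 1M; the north bank: 4O 3M)
15. 1 officer and 1 mutineer → the north bank.  (the south bank: 1O 0M; the north bank: 5O 4M)
16. 1 mutineer ← the south bank.  (the south bank: 1O 1M; the north bank: 5O 3M)
17. 1 officer and 1 mutineer → the north bank.  (the south bank: 0O 0M; the north bank: 6O 4M)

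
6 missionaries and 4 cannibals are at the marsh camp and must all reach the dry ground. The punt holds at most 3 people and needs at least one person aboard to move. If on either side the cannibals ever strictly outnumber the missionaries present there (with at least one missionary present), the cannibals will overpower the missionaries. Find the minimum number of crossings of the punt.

Counting alone: each trip to the dry ground takes at most 3 across and each return brings at least 1 back, so after t trips out (and t−1 returns) at most 3t − (t−1) of the 10 are across; that first reaches 10 at t = 5, so at least 9 crossings are needed.
The plan below uses exactly 9 crossings, so it is optimal:
1. 2 cannibals → the dry ground.  (the marsh camp: 6M 2C; the dry ground: 0M 2C)
2. 1 cannibal ← the marsh camp.  (the marsh camp: 6M 3C; the dry ground: 0M 1C)
3. 3 cannibals → the dry ground.  (the marsh camp: 6M 0C; the dry ground: 0M 4C)
4. 1 cannibal ← the marsh camp.  (the marsh camp: 6M 1C; the dry ground: 0M 3C)
5. 3 missionaries → the dry ground.  (the marsh camp: 3M 1C; the dry ground: 3M 3C)
6. 1 cannibal ← the marsh camp.  (the marsh camp: 3M 2C; the dry ground: 3M 2C)
7. 1 missionary and 2 cannibals → the dry ground.  (the marsh camp: 2M 0C; the dry ground: 4M 4C)
8. 1 cannibal ← the marsh camp.  (the marsh camp: 2M 1C; the dry ground: 4M 3C)
9. 2 missionaries and 1 cannibal → the dry ground.  (the marsh camp: 0M 0C; the dry ground: 6M 4C)

9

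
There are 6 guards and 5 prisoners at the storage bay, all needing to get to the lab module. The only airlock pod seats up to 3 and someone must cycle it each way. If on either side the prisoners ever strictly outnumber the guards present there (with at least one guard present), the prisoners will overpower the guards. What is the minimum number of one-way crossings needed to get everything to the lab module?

9

Counting alone: each trip to the lab module takes at most 3 across and each return brings at least 1 back, so after t trips out (and t−1 returns) at most 3t − (t−1) of the 11 are across; that first reaches 11 at t = 5, so at least 9 crossings are needed.
The plan below uses exactly 9 crossings, so it is optimal:
1. 3 prisoners → the lab module.  (the storage bay: 6G 2P; the lab module: 0G 3P)
2. 1 prisoner ← the storage bay.  (the storage bay: 6G 3P; the lab module: 0G 2P)
3. 3 guards → the lab module.  (the storage bay: 3G 3P; the lab module: 3G 2P)
4. 1 guard ← the storage bay.  (the storage bay: 4G 3P; the lab module: 2G 2P)
5. 2 guards and 1 prisoner → the lab module.  (the storage bay: 2G 2P; the lab module: 4G 3P)
6. 1 guard ← the storage bay.  (the storage bay: 3G 2P; the lab module: 3G 3P)
7. 2 guards and 1 prisoner → the lab module.  (the storage bay: 1G 1P; the lab module: 5G 4P)
8. 1 guard ← the storage bay.  (the storage bay: 2G 1P; the lab module: 4G 4P)
9. 2 guards and 1 prisoner → the lab module.  (the storage bay: 0G 0P; the lab module: 6G 5P)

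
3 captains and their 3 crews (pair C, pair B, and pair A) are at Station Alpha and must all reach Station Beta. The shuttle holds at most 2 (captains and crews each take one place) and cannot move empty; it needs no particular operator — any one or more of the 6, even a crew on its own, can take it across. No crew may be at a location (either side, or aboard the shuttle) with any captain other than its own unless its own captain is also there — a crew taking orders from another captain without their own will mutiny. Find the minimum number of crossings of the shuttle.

Counting alone: each trip to Station Beta takes at most 2 across and each return brings at least 1 back, so after t trips out (and t−1 returns) at most 2t − (t−1) of the 6 are across; that first reaches 6 at t = 5, so at least 9 crossings are needed.
The safety rule pushes this higher. Following every safe sequence of crossings, the most of the 6 that can be at Station Beta as the shuttle arrives there on crossing 9 is 5 — never all 6.
So no plan with fewer than 11 crossings exists, and this one achieves 11:
1. captain C and crew C cross → Station Beta.
2. captain C crosses ← Station Alpha.
3. crew A and crew B cross → Station Beta.
4. crew C crosses ← Station Alpha.
5. captain A and captain B cross → Station Beta.
6. captain B and crew B cross ← Station Alpha.
7. captain B and captain C cross → Station Beta.
8. crew A crosses ← Station Alpha.
9. crew B and crew C cross → Station Beta.
10. captain A crosses ← Station Alpha.
11. captain A and crew A cross → Station Beta.

11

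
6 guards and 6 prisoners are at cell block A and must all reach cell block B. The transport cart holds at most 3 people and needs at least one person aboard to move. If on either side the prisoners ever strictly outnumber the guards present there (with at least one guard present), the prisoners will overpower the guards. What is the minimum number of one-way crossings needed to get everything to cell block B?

Following every safe sequence of crossings from the start, the most of the 12 that can be at cell block B as the transport cart arrives there on crossings 1, 3, 5 is 3, 5, 6 respectively; the best ever achieved is 6 of 12.
From crossing 7 on, no configuration arises that was not already reachable earlier: only 17 distinct safe configurations (who is on which side, and where the transport cart is) can ever be reached, none of them has everyone across, and every continuation just revisits them. They are: 0 guards + 0 prisoners across (transport cart back at the start); 0 guards + 1 prisoner across (transport cart there); 0 guards + 1 prisoner across (transport cart back at the start); 0 guards + 2 prisoners across (transport cart there); 0 guards + 2 prisoners across (transport cart back at the start); 0 guards + 3 prisoners across (transport cart there); 0 guards + 3 prisoners across (transport cart back at the start); 0 guards + 4 prisoners across (transport cart there); 0 guards + 4 prisoners across (transport cart back at the start); 0 guards + 5 prisoners across (transport cart there); 0 guards + 5 prisoners across (transport cart back at the start); 0 guards + 6 prisoners across (transport cart there); 1 guard + 1 prisoner across (transport cart there); 1 guard + 1 prisoner across (transport cart back at the start); 2 guards + 2 prisoners across (transport cart there); 2 guards + 2 prisoners across (transport cart back at the start); 3 guards + 3 prisoners across (transport cart there). So no valid plan exists.

impossible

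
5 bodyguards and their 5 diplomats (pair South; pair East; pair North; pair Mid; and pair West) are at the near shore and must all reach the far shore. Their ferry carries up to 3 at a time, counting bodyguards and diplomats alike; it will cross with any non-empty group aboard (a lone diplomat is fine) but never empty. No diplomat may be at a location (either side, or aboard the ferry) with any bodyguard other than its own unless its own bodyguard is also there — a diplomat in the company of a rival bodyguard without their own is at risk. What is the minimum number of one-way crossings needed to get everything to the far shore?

11

Counting alone: each trip to the far shore takes at most 3 across and each return brings at least 1 back, so after t trips out (and t−1 returns) at most 3t − (t−1) of the 10 are across; that first reaches 10 at t = 5, so at least 9 crossings are needed.
The safety rule pushes this higher. Following every safe sequence of crossings, the most of the 10 that can be at the far shore as the ferry arrives there on crossing 9 is 9 — never all 10.
So no plan with fewer than 11 crossings exists, and this one achieves 11:
1. bodyguard South and diplomat South cross → the far shore.
2. bodyguard South crosses ← the near shore.
3. diplomat East, diplomat Mid, and diplomat North cross → the far shore.
4. diplomat South crosses ← the near shore.
5. bodyguard East, bodyguard Mid, and bodyguard North cross → the far shore.
6. bodyguard East and diplomat East cross ← the near shore.
7. bodyguard East, bodyguard South, and bodyguard West cross → the far shore.
8. diplomat North crosses ← the near shore.
9. diplomat East and diplomat South cross → the far shore.
10. diplomat South crosses ← the near shore.
11. diplomat North, diplomat South, and diplomat West cross → the far shore.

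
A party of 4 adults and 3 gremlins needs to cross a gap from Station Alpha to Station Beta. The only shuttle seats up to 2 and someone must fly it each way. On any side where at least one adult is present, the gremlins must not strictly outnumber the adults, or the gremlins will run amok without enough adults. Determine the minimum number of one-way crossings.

11

Counting alone: each trip to Station Beta takes at most 2 across and each return brings at least 1 back, so after t trips out (and t−1 returns) at most 2t − (t−1) of the 7 are across; that first reaches 7 at t = 6, so at least 11 crossings are needed.
The plan below uses exactly 11 crossings, so it is optimal:
1. 2 gremlins → Station Beta.  (Station Alpha: 4A 1G; Station Beta: 0A 2G)
2. 1 gremlin ← Station Alpha.  (Station Alpha: 4A 2G; Station Beta: 0A 1G)
3. 2 gremlins → Station Beta.  (Station Alpha: 4A 0G; Station Beta: 0A 3G)
4. 1 gremlin ← Station Alpha.  (Station Alpha: 4A 1G; Station Beta: 0A 2G)
5. 2 adults → Station Beta.  (Station Alpha: 2A 1G; Station Beta: 2A 2G)
6. 1 gremlin ← Station Alpha.  (Station Alpha: 2A 2G; Station Beta: 2A 1G)
7. 1 adult and 1 gremlin → Station Beta.  (Station Alpha: 1A 1G; Station Beta: 3A 2G)
8. 1 adult ← Station Alpha.  (Station Alpha: 2A 1G; Station Beta: 2A 2G)
9. 1 adult and 1 gremlin → Station Beta.  (Station Alpha: 1A 0G; Station Beta: 3A 3G)
10. 1 gremlin ← Station Alpha.  (Station Alpha: 1A 1G; Station Beta: 3A 2G)
11. 1 adult and 1 gremlin → Station Beta.  (Station Alpha: 0A 0G; Station Beta: 4A 3G)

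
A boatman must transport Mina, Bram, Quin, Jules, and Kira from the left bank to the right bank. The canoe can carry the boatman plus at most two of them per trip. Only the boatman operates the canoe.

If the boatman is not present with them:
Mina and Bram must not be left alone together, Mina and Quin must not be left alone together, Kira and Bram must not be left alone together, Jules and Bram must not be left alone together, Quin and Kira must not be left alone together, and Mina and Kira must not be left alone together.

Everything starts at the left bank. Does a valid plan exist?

Whatever the first load, the items left behind include a forbidden pair without the boatman. No opening move is safe, so no plan exists.

No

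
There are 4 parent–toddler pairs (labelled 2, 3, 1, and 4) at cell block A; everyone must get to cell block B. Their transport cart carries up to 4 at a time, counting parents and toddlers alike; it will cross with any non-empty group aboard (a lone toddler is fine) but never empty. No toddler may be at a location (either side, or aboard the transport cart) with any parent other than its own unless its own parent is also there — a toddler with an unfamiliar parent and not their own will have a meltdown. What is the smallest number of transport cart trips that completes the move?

Counting alone: each trip to cell block B takes at most 4 across and each return brings at least 1 back, so after t trips out (and t−1 returns) at most 4t − (t−1) of the 8 are across; that first reaches 8 at t = 3, so at least 5 crossings are needed.
The plan below uses exactly 5 crossings, so it is optimal:
1. parent 2 and toddler 2 cross → cell block B.
2. parent 2 crosses ← cell block A.
3. parent 1, parent 2, parent 3, and parent 4 cross → cell block B.
4. toddler 2 crosses ← cell block A.
5. toddler 1, toddler 2, toddler 3, and toddler 4 cross → cell block B.

5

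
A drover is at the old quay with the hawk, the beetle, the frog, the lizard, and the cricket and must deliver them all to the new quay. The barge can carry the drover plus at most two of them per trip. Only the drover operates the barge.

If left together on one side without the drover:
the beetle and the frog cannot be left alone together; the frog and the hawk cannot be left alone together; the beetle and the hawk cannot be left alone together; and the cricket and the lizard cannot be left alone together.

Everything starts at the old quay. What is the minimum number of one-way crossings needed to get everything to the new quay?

impossible

Whatever the first load, the items left behind include a forbidden pair without the drover. No opening move is safe, so no plan exists.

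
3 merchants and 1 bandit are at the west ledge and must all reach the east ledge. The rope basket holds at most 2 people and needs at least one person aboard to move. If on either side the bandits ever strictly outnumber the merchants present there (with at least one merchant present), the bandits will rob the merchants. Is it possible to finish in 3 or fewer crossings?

No

Counting alone: each trip to the east ledge takes at most 2 across and each return brings at least 1 back, so after t trips out (and t−1 returns) at most 2t − (t−1) of the 4 are across; that first reaches 4 at t = 3, so at least 5 crossings are needed.
Since 3 < 5, 3 crossings cannot be enough. (The shortest complete plan in fact takes 5:)
1. 1 merchant and 1 bandit → the east ledge.  (the west ledge: 2M 0B; the east ledge: 1M 1B)
2. 1 bandit ← the west ledge.  (the west ledge: 2M 1B; the east ledge: 1M 0B)
3. 1 merchant and 1 bandit → the east ledge.  (the west ledge: 1M 0B; the east ledge: 2M 1B)
4. 1 bandit ← the west ledge.  (the west ledge: 1M 1B; the east ledge: 2M 0B)
5. 1 merchant and 1 bandit → the east ledge.  (the west ledge: 0M 0B; the east ledge: 3M 1B)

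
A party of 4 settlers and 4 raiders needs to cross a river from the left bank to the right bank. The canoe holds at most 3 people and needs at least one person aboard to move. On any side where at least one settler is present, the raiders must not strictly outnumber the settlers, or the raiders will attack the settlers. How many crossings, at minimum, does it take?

Counting alone: each trip to the right bank takes at most 3 across and each return brings at least 1 back, so after t trips out (and t−1 returns) at most 3t − (t−1) of the 8 are across; that first reaches 8 at t = 4, so at least 7 crossings are needed.
The safety rule pushes this higher. Following every safe sequence of crossings, the most of the 8 that can be at the right bank as the canoe arrives there on crossing 7 is 7 — never all 8.
So no plan with fewer than 9 crossings exists, and this one achieves 9:
1. 2 raiders → the right bank.  (the left bank: 4S 2R; the right bank: 0S 2R)
2. 1 raider ← the left bank.  (the left bank: 4S 3R; the right bank: 0S 1R)
3. 3 raiders → the right bank.  (the left bank: 4S 0R; the right bank: 0S 4R)
4. 1 raider ← the left bank.  (the left bank: 4S 1R; the right bank: 0S 3R)
5. 3 settlers → the right bank.  (the left bank: 1S 1R; the right bank: 3S 3R)
6. 1 settler and 1 raider ← the left bank.  (the left bank: 2S 2R; the right bank: 2S 2R)
7. 2 settlers → the right bank.  (the left bank: 0S 2R; the right bank: 4S 2R)
8. 1 raider ← the left bank.  (the left bank: 0S 3R; the right bank: 4S 1R)
9. 3 raiders → the right bank.  (the left bank: 0S 0R; the right bank: 4S 4R)

9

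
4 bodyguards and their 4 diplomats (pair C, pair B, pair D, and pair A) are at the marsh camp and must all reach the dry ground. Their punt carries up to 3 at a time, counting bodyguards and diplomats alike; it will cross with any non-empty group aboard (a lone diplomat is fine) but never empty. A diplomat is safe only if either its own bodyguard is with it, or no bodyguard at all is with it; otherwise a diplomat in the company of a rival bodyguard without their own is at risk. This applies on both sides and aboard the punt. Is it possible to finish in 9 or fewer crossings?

Yes

Yes — this plan uses 9 crossings (≤ 9):
1. bodyguard C and diplomat C cross → the dry ground.
2. bodyguard C crosses ← the marsh camp.
3. bodyguard B, bodyguard C, and diplomat B cross → the dry ground.
4. bodyguard C and diplomat C cross ← the marsh camp.
5. bodyguard A, bodyguard C, and bodyguard D cross → the dry ground.
6. diplomat B crosses ← the marsh camp.
7. diplomat B and diplomat C cross → the dry ground.
8. diplomat C crosses ← the marsh camp.
9. diplomat A, diplomat C, and diplomat D cross → the dry ground.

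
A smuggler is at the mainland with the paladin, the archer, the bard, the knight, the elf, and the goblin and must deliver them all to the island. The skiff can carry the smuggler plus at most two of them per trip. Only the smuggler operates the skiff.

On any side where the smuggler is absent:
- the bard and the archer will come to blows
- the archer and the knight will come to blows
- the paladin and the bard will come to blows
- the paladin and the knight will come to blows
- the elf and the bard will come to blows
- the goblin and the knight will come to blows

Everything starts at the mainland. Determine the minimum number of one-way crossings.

Counting alone: the smuggler can take at most 2 across per trip to the island, so moving all 6 needs at least 3 loaded trips out, with a return between consecutive ones — at least 5 crossings.
The safety rule pushes this higher. Following every safe sequence of crossings, the most of the 6 that can be at the island as the skiff arrives there on crossing 5 is 4 — never all 6.
So no plan with fewer than 7 crossings exists, and this one achieves 7:
1. Smuggler goes to the island with the bard and the knight.  [the mainland: the archer, the elf, the goblin, the paladin | the island: the bard, the knight]
2. Smuggler goes back to the mainland alone.  [the mainland: the archer, the elf, the goblin, the paladin | the island: the bard, the knight]
3. Smuggler goes to the island with the archer and the paladin.  [the mainland: the elf, the goblin | the island: the archer, the bard, the knight, the paladin]
4. Smuggler goes back to the mainland with the bard and the knight.  [the mainland: the bard, the elf, the goblin, the knight | the island: the archer, the paladin]
5. Smuggler goes to the island with the elf and the goblin.  [the mainland: the bard, the knight | the island: the archer, the elf, the goblin, the paladin]
6. Smuggler goes back to the mainland alone.  [the mainland: the bard, the knight | the island: the archer, the elf, the goblin, the paladin]
7. Smuggler goes to the island with the bard and the knight.  [the mainland: — | the island: the archer, the bard, the elf, the goblin, the knight, the paladin]

7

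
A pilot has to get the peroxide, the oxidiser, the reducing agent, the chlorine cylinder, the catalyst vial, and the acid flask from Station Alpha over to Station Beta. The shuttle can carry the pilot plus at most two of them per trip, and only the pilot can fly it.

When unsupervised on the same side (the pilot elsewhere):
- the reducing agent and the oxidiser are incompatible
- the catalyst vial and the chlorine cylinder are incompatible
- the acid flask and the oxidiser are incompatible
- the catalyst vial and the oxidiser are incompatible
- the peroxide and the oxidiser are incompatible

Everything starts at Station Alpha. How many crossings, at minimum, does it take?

Counting alone: the pilot can take at most 2 across per trip to Station Beta, so moving all 6 needs at least 3 loaded trips out, with a return between consecutive ones — at least 5 crossings.
The safety rule pushes this higher. Following every safe sequence of crossings, the most of the 6 that can be at Station Beta as the shuttle arrives there on crossing 5 is 5 — never all 6.
So no plan with fewer than 7 crossings exists, and this one achieves 7:
1. Pilot goes to Station Beta with the chlorine cylinder and the oxidiser.  [Station Alpha: the acid flask, the catalyst vial, the peroxide, the reducing agent | Station Beta: the chlorine cylinder, the oxidiser]
2. Pilot goes back to Station Alpha alone.  [Station Alpha: the acid flask, the catalyst vial, the peroxide, the reducing agent | Station Beta: the chlorine cylinder, the oxidiser]
3. Pilot goes to Station Beta with the peroxide and the reducing agent.  [Station Alpha: the acid flask, the catalyst vial | Station Beta: the chlorine cylinder, the oxidiser, the peroxide, the reducing agent]
4. Pilot goes back to Station Alpha with the oxidiser.  [Station Alpha: the acid flask, the catalyst vial, the oxidiser | Station Beta: the chlorine cylinder, the peroxide, the reducing agent]
5. Pilot goes to Station Beta with the acid flask and the oxidiser.  [Station Alpha: the catalyst vial | Station Beta: the acid flask, the chlorine cylinder, the oxidiser, the peroxide, the reducing agent]
6. Pilot goes back to Station Alpha with the oxidiser.  [Station Alpha: the catalyst vial, the oxidiser | Station Beta: the acid flask, the chlorine cylinder, the peroxide, the reducing agent]
7. Pilot goes to Station Beta with the catalyst vial and the oxidiser.  [Station Alpha: — | Station Beta: the acid flask, the catalyst vial, the chlorine cylinder, the oxidiser, the peroxide, the reducing agent]

7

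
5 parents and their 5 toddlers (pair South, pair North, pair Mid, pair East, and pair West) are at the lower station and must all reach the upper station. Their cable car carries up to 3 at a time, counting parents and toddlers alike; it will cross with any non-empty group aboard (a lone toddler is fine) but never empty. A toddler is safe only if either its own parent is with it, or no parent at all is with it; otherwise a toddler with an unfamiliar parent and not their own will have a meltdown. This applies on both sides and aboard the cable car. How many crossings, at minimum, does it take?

Counting alone: each trip to the upper station takes at most 3 across and each return brings at least 1 back, so after t trips out (and t−1 returns) at most 3t − (t−1) of the 10 are across; that first reaches 10 at t = 5, so at least 9 crossings are needed.
The safety rule pushes this higher. Following every safe sequence of crossings, the most of the 10 that can be at the upper station as the cable car arrives there on crossing 9 is 9 — never all 10.
So no plan with fewer than 11 crossings exists, and this one achieves 11:
1. parent South and toddler South cross → the upper station.
2. parent South crosses ← the lower station.
3. toddler East, toddler Mid, and toddler North cross → the upper station.
4. toddler South crosses ← the lower station.
5. parent East, parent Mid, and parent North cross → the upper station.
6. parent North and toddler North cross ← the lower station.
7. parent North, parent South, and parent West cross → the upper station.
8. toddler Mid crosses ← the lower station.
9. toddler North and toddler South cross → the upper station.
10. toddler South crosses ← the lower station.
11. toddler Mid, toddler South, and toddler West cross → the upper station.

11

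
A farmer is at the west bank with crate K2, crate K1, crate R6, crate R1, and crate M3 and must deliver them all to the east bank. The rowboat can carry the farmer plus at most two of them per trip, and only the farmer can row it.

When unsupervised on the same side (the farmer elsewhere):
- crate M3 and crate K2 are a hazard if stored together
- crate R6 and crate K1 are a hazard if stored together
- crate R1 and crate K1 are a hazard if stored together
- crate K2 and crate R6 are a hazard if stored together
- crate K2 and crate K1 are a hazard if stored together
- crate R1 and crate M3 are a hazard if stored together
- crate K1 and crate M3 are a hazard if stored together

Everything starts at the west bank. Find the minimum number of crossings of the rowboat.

Whatever the first load, the items left behind include a forbidden pair without the farmer. No opening move is safe, so no plan exists.

impossible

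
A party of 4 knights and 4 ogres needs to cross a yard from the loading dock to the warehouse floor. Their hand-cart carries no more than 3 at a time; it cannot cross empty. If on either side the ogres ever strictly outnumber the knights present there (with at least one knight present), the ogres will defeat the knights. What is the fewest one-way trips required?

Counting alone: each trip to the warehouse floor takes at most 3 across and each return brings at least 1 back, so after t trips out (and t−1 returns) at most 3t − (t−1) of the 8 are across; that first reaches 8 at t = 4, so at least 7 crossings are needed.
The safety rule pushes this higher. Following every safe sequence of crossings, the most of the 8 that can be at the warehouse floor as the hand-cart arrives there on crossing 7 is 7 — never all 8.
So no plan with fewer than 9 crossings exists, and this one achieves 9:
1. 2 ogres → the warehouse floor.  (the loading dock: 4K 2O; the warehouse floor: 0K 2O)
2. 1 ogre ← the loading dock.  (the loading dock: 4K 3O; the warehouse floor: 0K 1O)
3. 3 ogres → the warehouse floor.  (the loading dock: 4K 0O; the warehouse floor: 0K 4O)
4. 1 ogre ← the loading dock.  (the loading dock: 4K 1O; the warehouse floor: 0K 3O)
5. 3 knights → the warehouse floor.  (the loading dock: 1K 1O; the warehouse floor: 3K 3O)
6. 1 knight and 1 ogre ← the loading dock.  (the loading dock: 2K 2O; the warehouse floor: 2K 2O)
7. 2 knights → the warehouse floor.  (the loading dock: 0K 2O; the warehouse floor: 4K 2O)
8. 1 ogre ← the loading dock.  (the loading dock: 0K 3O; the warehouse floor: 4K 1O)
9. 3 ogres → the warehouse floor.  (the loading dock: 0K 0O; the warehouse floor: 4K 4O)

9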